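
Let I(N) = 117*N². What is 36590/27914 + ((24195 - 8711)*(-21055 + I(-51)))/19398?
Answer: 30608079479833/135368943 ≈ 2.2611e+5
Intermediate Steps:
36590/27914 + ((24195 - 8711)*(-21055 + I(-51)))/19398 = 36590/27914 + ((24195 - 8711)*(-21055 + 117*(-51)²))/19398 = 36590*(1/27914) + (15484*(-21055 + 117*2601))*(1/19398) = 18295/13957 + (15484*(-21055 + 304317))*(1/19398) = 18295/13957 + (15484*283262)*(1/19398) = 18295/13957 + 4386028808*(1/19398) = 18295/13957 + 2193014404/9699 = 30608079479833/135368943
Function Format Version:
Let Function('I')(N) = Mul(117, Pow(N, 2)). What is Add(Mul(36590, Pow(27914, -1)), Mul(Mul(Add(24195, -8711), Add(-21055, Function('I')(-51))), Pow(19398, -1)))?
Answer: Rational(30608079479833, 135368943) ≈ 2.2611e+5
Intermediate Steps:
Add(Mul(36590, Pow(27914, -1)), Mul(Mul(Add(24195, -8711), Add(-21055, Function('I')(-51))), Pow(19398, -1))) = Add(Mul(36590, Pow(27914, -1)), Mul(Mul(Add(24195, -8711), Add(-21055, Mul(117, Pow(-51, 2)))), Pow(19398, -1))) = Add(Mul(36590, Rational(1, 27914)), Mul(Mul(15484, Add(-21055, Mul(117, 2601))), Rational(1, 19398))) = Add(Rational(18295, 13957), Mul(Mul(15484, Add(-21055, 304317)), Rational(1, 19398))) = Add(Rational(18295, 13957), Mul(Mul(15484, 283262), Rational(1, 19398))) = Add(Rational(18295, 13957), Mul(4386028808, Rational(1, 19398))) = Add(Rational(18295, 13957), Rational(2193014404, 9699)) = Rational(30608079479833, 135368943)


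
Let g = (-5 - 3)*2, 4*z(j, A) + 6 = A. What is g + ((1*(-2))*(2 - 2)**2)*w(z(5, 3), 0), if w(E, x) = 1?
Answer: -16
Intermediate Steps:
z(j, A) = -3/2 + A/4
g = -16 (g = -8*2 = -16)
g + ((1*(-2))*(2 - 2)**2)*w(z(5, 3), 0) = -16 + ((1*(-2))*(2 - 2)**2)*1 = -16 - 2*0**2*1 = -16 - 2*0*1 = -16 + 0*1 = -16 + 0 = -16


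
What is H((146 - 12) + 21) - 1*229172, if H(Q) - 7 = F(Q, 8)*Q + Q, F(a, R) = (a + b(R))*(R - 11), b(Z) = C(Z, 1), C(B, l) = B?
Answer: -304805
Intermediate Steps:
b(Z) = Z
F(a, R) = (-11 + R)*(R + a) (F(a, R) = (a + R)*(R - 11) = (R + a)*(-11 + R) = (-11 + R)*(R + a))
H(Q) = 7 + Q + Q*(-24 - 3*Q) (H(Q) = 7 + ((8**2 - 11*8 - 11*Q + 8*Q)*Q + Q) = 7 + ((64 - 88 - 11*Q + 8*Q)*Q + Q) = 7 + ((-24 - 3*Q)*Q + Q) = 7 + (Q*(-24 - 3*Q) + Q) = 7 + (Q + Q*(-24 - 3*Q)) = 7 + Q + Q*(-24 - 3*Q))
H((146 - 12) + 21) - 1*229172 = (7 + ((146 - 12) + 21) - 3*((146 - 12) + 21)*(8 + ((146 - 12) + 21))) - 1*229172 = (7 + (134 + 21) - 3*(134 + 21)*(8 + (134 + 21))) - 229172 = (7 + 155 - 3*155*(8 + 155)) - 229172 = (7 + 155 - 3*155*163) - 229172 = (7 + 155 - 75795) - 229172 = -75633 - 229172 = -304805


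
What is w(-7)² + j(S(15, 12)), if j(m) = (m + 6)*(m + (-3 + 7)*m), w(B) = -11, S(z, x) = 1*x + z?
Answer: 4576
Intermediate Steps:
S(z, x) = x + z
j(m) = 5*m*(6 + m) (j(m) = (6 + m)*(m + 4*m) = (6 + m)*(5*m) = 5*m*(6 + m))
w(-7)² + j(S(15, 12)) = (-11)² + 5*(12 + 15)*(6 + (12 + 15)) = 121 + 5*27*(6 + 27) = 121 + 5*27*33 = 121 + 4455 = 4576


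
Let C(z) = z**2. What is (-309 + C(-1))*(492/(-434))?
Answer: 10824/31 ≈ 349.16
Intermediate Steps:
(-309 + C(-1))*(492/(-434)) = (-309 + (-1)**2)*(492/(-434)) = (-309 + 1)*(492*(-1/434)) = -308*(-246/217) = 10824/31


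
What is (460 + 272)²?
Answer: 535824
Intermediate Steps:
(460 + 272)² = 732² = 535824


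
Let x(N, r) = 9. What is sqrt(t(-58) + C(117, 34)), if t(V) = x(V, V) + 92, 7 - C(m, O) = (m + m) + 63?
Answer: 3*I*sqrt(21) ≈ 13.748*I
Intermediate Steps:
C(m, O) = -56 - 2*m (C(m, O) = 7 - ((m + m) + 63) = 7 - (2*m + 63) = 7 - (63 + 2*m) = 7 + (-63 - 2*m) = -56 - 2*m)
t(V) = 101 (t(V) = 9 + 92 = 101)
sqrt(t(-58) + C(117, 34)) = sqrt(101 + (-56 - 2*117)) = sqrt(101 + (-56 - 234)) = sqrt(101 - 290) = sqrt(-189) = 3*I*sqrt(21)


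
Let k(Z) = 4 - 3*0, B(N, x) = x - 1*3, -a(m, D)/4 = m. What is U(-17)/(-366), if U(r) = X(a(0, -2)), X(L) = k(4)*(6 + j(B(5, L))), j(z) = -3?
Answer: -2/61 ≈ -0.032787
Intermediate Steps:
a(m, D) = -4*m
B(N, x) = -3 + x (B(N, x) = x - 3 = -3 + x)
k(Z) = 4 (k(Z) = 4 + 0 = 4)
X(L) = 12 (X(L) = 4*(6 - 3) = 4*3 = 12)
U(r) = 12
U(-17)/(-366) = 12/(-366) = 12*(-1/366) = -2/61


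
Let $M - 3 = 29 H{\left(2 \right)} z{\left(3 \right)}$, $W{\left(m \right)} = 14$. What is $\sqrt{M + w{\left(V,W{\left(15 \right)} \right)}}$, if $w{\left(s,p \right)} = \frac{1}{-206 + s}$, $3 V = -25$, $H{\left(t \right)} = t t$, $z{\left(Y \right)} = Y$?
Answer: $\frac{\sqrt{145118670}}{643} \approx 18.735$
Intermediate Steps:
$H{\left(t \right)} = t^{2}$
$V = - \frac{25}{3}$ ($V = \frac{1}{3} \left(-25\right) = - \frac{25}{3} \approx -8.3333$)
$M = 351$ ($M = 3 + 29 \cdot 2^{2} \cdot 3 = 3 + 29 \cdot 4 \cdot 3 = 3 + 116 \cdot 3 = 3 + 348 = 351$)
$\sqrt{M + w{\left(V,W{\left(15 \right)} \right)}} = \sqrt{351 + \frac{1}{-206 - \frac{25}{3}}} = \sqrt{351 + \frac{1}{- \frac{643}{3}}} = \sqrt{351 - \frac{3}{643}} = \sqrt{\frac{225690}{643}} = \frac{\sqrt{145118670}}{643}$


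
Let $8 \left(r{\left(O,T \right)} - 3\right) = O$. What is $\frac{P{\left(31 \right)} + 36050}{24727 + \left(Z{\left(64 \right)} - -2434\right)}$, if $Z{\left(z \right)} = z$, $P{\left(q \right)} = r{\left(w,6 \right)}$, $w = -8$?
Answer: $\frac{36052}{27225} \approx 1.3242$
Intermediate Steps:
$r{\left(O,T \right)} = 3 + \frac{O}{8}$
$P{\left(q \right)} = 2$ ($P{\left(q \right)} = 3 + \frac{1}{8} \left(-8\right) = 3 - 1 = 2$)
$\frac{P{\left(31 \right)} + 36050}{24727 + \left(Z{\left(64 \right)} - -2434\right)} = \frac{2 + 36050}{24727 + \left(64 - -2434\right)} = \frac{36052}{24727 + \left(64 + 2434\right)} = \frac{36052}{24727 + 2498} = \frac{36052}{27225}$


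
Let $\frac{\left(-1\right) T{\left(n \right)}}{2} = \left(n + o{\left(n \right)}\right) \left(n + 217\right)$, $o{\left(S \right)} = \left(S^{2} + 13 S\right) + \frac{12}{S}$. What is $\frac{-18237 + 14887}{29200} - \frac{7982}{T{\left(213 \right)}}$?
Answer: $- \frac{49368543213}{431038063000} \approx -0.11453$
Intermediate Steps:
$o{\left(S \right)} = S^{2} + \frac{12}{S} + 13 S$
$T{\left(n \right)} = - 2 \left(217 + n\right) \left(n + \frac{12 + n^{2} \left(13 + n\right)}{n}\right)$ ($T{\left(n \right)} = - 2 \left(n + \frac{12 + n^{2} \left(13 + n\right)}{n}\right) \left(n + 217\right) = - 2 \left(n + \frac{12 + n^{2} \left(13 + n\right)}{n}\right) \left(217 + n\right) = - 2 \left(217 + n\right) \left(n + \frac{12 + n^{2} \left(13 + n\right)}{n}\right)$)
$\frac{-18237 + 14887}{29200} - \frac{7982}{T{\left(213 \right)}} = \frac{-18237 + 14887}{29200} - \frac{7982}{-24 - 1294188 - \frac{5208}{213} - 462 \cdot 213^{2} - 2 \cdot 213^{3}} = \left(-3350\right) \frac{1}{29200} - \frac{7982}{-24 - 1294188 - \frac{1736}{71} - 20960478 - 19327194} = - \frac{67}{584} - \frac{7982}{-24 - 1294188 - \frac{1736}{71} - 20960478 - 19327194} = - \frac{67}{584} - \frac{7982}{- \frac{2952315500}{71}} = - \frac{67}{584} - - \frac{283361}{1476157750} = - \frac{67}{584} + \frac{283361}{1476157750} = - \frac{49368543213}{431038063000}$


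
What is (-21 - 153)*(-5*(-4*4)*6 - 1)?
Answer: -83346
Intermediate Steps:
(-21 - 153)*(-5*(-4*4)*6 - 1) = -174*(-(-80)*6 - 1) = -174*(-5*(-96) - 1) = -174*(480 - 1) = -174*479 = -83346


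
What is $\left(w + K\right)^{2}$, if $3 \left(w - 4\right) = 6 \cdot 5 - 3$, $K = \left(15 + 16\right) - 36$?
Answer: $64$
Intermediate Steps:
$K = -5$ ($K = 31 - 36 = -5$)
$w = 13$ ($w = 4 + \frac{6 \cdot 5 - 3}{3} = 4 + \frac{30 - 3}{3} = 4 + \frac{1}{3} \cdot 27 = 4 + 9 = 13$)
$\left(w + K\right)^{2} = \left(13 - 5\right)^{2} = 8^{2} = 64$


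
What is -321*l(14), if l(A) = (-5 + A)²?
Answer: -26001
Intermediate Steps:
-321*l(14) = -321*(-5 + 14)² = -321*9² = -321*81 = -26001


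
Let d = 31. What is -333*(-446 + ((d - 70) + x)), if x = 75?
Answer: 136530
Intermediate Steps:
-333*(-446 + ((d - 70) + x)) = -333*(-446 + ((31 - 70) + 75)) = -333*(-446 + (-39 + 75)) = -333*(-446 + 36) = -333*(-410) = 136530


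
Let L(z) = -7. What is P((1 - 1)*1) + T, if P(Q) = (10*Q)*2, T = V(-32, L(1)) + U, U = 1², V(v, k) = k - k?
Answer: 1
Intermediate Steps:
V(v, k) = 0
U = 1
T = 1 (T = 0 + 1 = 1)
P(Q) = 20*Q
P((1 - 1)*1) + T = 20*((1 - 1)*1) + 1 = 20*(0*1) + 1 = 20*0 + 1 = 0 + 1 = 1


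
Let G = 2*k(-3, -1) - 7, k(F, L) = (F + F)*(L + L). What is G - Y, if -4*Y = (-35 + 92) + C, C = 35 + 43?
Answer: 203/4 ≈ 50.750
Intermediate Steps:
C = 78
k(F, L) = 4*F*L (k(F, L) = (2*F)*(2*L) = 4*F*L)
Y = -135/4 (Y = -((-35 + 92) + 78)/4 = -(57 + 78)/4 = -¼*135 = -135/4 ≈ -33.750)
G = 17 (G = 2*(4*(-3)*(-1)) - 7 = 2*12 - 7 = 24 - 7 = 17)
G - Y = 17 - 1*(-135/4) = 17 + 135/4 = 203/4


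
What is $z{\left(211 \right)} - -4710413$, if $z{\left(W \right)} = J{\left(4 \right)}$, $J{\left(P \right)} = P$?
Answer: $4710417$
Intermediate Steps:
$z{\left(W \right)} = 4$
$z{\left(211 \right)} - -4710413 = 4 - -4710413 = 4 + 4710413 = 4710417$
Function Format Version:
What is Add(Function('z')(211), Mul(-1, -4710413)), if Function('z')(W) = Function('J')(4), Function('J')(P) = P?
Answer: 4710417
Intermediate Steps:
Function('z')(W) = 4
Add(Function('z')(211), Mul(-1, -4710413)) = Add(4, Mul(-1, -4710413)) = Add(4, 4710413) = 4710417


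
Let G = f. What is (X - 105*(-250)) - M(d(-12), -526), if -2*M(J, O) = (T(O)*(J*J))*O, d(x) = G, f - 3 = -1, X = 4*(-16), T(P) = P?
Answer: 579538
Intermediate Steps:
X = -64
f = 2 (f = 3 - 1 = 2)
G = 2
d(x) = 2
M(J, O) = -J**2*O**2/2 (M(J, O) = -O*(J*J)*O/2 = -O*J**2*O/2 = -J**2*O**2/2)
(X - 105*(-250)) - M(d(-12), -526) = (-64 - 105*(-250)) - (-1)*2**2*(-526)**2/2 = (-64 + 26250) - (-1)*4*276676/2 = 26186 - 1*(-553352) = 26186 + 553352 = 579538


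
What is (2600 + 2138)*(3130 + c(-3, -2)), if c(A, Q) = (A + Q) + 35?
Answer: 14972080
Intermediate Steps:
c(A, Q) = 35 + A + Q
(2600 + 2138)*(3130 + c(-3, -2)) = (2600 + 2138)*(3130 + (35 - 3 - 2)) = 4738*(3130 + 30) = 4738*3160 = 14972080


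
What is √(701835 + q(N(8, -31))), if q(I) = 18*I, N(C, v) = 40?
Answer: √702555 ≈ 838.19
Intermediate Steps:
√(701835 + q(N(8, -31))) = √(701835 + 18*40) = √(701835 + 720) = √702555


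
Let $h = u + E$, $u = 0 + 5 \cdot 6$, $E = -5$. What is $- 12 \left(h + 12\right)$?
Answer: $-444$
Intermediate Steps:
$u = 30$ ($u = 0 + 30 = 30$)
$h = 25$ ($h = 30 - 5 = 25$)
$- 12 \left(h + 12\right) = - 12 \left(25 + 12\right) = \left(-12\right) 37 = -444$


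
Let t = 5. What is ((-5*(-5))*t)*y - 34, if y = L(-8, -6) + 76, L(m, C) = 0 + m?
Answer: 8466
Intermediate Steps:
L(m, C) = m
y = 68 (y = -8 + 76 = 68)
((-5*(-5))*t)*y - 34 = (-5*(-5)*5)*68 - 34 = (25*5)*68 - 34 = 125*68 - 34 = 8500 - 34 = 8466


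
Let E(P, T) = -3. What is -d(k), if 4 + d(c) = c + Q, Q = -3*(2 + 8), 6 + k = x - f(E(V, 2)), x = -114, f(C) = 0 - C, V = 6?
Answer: 157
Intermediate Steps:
f(C) = -C
k = -123 (k = -6 + (-114 - (-1)*(-3)) = -6 + (-114 - 1*3) = -6 + (-114 - 3) = -6 - 117 = -123)
Q = -30 (Q = -3*10 = -30)
d(c) = -34 + c (d(c) = -4 + (c - 30) = -4 + (-30 + c) = -34 + c)
-d(k) = -(-34 - 123) = -1*(-157) = 157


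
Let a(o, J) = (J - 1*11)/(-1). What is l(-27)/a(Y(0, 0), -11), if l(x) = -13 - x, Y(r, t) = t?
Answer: 7/11 ≈ 0.63636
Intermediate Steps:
a(o, J) = 11 - J (a(o, J) = (J - 11)*(-1) = (-11 + J)*(-1) = 11 - J)
l(-27)/a(Y(0, 0), -11) = (-13 - 1*(-27))/(11 - 1*(-11)) = (-13 + 27)/(11 + 11) = 14/22 = 14*(1/22) = 7/11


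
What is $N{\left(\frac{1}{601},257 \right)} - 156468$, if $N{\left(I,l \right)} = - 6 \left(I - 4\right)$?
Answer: $- \frac{94022850}{601} \approx -1.5644 \cdot 10^{5}$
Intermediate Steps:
$N{\left(I,l \right)} = 24 - 6 I$ ($N{\left(I,l \right)} = - 6 \left(-4 + I\right) = 24 - 6 I$)
$N{\left(\frac{1}{601},257 \right)} - 156468 = \left(24 - \frac{6}{601}\right) - 156468 = \frac{14418}{601} - 156468 = - \frac{94022850}{601}$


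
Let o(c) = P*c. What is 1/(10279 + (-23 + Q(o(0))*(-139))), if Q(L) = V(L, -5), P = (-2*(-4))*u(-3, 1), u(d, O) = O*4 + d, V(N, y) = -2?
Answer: 1/10534 ≈ 9.4931e-5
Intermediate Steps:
u(d, O) = d + 4*O (u(d, O) = 4*O + d = d + 4*O)
P = 8 (P = (-2*(-4))*(-3 + 4*1) = 8*(-3 + 4) = 8*1 = 8)
o(c) = 8*c
Q(L) = -2
1/(10279 + (-23 + Q(o(0))*(-139))) = 1/(10279 + (-23 - 2*(-139))) = 1/(10279 + (-23 + 278)) = 1/(10279 + 255) = 1/10534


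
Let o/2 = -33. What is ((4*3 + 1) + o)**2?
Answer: 2809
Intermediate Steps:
o = -66 (o = 2*(-33) = -66)
((4*3 + 1) + o)**2 = ((4*3 + 1) - 66)**2 = ((12 + 1) - 66)**2 = (13 - 66)**2 = (-53)**2 = 2809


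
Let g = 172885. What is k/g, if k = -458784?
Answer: -458784/172885 ≈ -2.6537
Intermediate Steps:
k/g = -458784/172885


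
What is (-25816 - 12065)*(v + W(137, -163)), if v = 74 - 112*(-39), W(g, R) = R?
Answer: -162092799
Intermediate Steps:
v = 4442 (v = 74 + 4368 = 4442)
(-25816 - 12065)*(v + W(137, -163)) = (-25816 - 12065)*(4442 - 163) = -37881*4279 = -162092799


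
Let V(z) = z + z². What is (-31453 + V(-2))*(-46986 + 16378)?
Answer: 962652208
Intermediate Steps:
(-31453 + V(-2))*(-46986 + 16378) = (-31453 - 2*(1 - 2))*(-46986 + 16378) = (-31453 - 2*(-1))*(-30608) = (-31453 + 2)*(-30608) = -31451*(-30608) = 962652208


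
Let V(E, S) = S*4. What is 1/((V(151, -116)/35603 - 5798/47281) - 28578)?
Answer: -129488111/3700528802664 ≈ -3.4992e-5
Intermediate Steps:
V(E, S) = 4*S
1/((V(151, -116)/35603 - 5798/47281) - 28578) = 1/(((4*(-116))/35603 - 5798/47281) - 28578) = 1/((-464*1/35603 - 5798*1/47281) - 28578) = 1/((-464/35603 - 446/3637) - 28578) = 1/(-17566506/129488111 - 28578) = 1/(-3700528802664/129488111) = -129488111/3700528802664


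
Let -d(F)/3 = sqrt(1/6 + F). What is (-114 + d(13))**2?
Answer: (228 + sqrt(474))**2/4 ≈ 15596.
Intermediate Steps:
d(F) = -3*sqrt(1/6 + F)
(-114 + d(13))**2 = (-114 - sqrt(6 + 36*13)/2)**2 = (-114 - sqrt(6 + 468)/2)**2 = (-114 - sqrt(474)/2)**2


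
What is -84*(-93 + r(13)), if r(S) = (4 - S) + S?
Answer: 7476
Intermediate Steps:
r(S) = 4
-84*(-93 + r(13)) = -84*(-93 + 4) = -84*(-89) = 7476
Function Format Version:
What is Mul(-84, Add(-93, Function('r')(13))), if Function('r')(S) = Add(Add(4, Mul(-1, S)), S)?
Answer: 7476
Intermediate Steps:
Function('r')(S) = 4
Mul(-84, Add(-93, Function('r')(13))) = Mul(-84, Add(-93, 4)) = Mul(-84, -89) = 7476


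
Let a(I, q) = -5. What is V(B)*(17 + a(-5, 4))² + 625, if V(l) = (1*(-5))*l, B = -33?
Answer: 24385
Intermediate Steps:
V(l) = -5*l
V(B)*(17 + a(-5, 4))² + 625 = (-5*(-33))*(17 - 5)² + 625 = 165*12² + 625 = 165*144 + 625 = 23760 + 625 = 24385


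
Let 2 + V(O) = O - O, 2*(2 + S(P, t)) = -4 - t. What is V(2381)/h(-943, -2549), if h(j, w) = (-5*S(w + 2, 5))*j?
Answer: 4/61295 ≈ 6.5258e-5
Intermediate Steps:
S(P, t) = -4 - t/2 (S(P, t) = -2 + (-4 - t)/2 = -2 + (-2 - t/2) = -4 - t/2)
h(j, w) = 65*j/2 (h(j, w) = (-5*(-4 - ½*5))*j = (-5*(-4 - 5/2))*j = (-5*(-13/2))*j = 65*j/2)
V(O) = -2 (V(O) = -2 + (O - O) = -2 + 0 = -2)
V(2381)/h(-943, -2549) = -2/((65/2)*(-943)) = -2/(-61295/2) = -2*(-2/61295) = 4/61295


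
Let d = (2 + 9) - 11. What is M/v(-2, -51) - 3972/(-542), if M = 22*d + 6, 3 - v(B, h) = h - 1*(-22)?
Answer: 32589/4336 ≈ 7.5159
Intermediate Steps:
v(B, h) = -19 - h (v(B, h) = 3 - (h - 1*(-22)) = 3 - (h + 22) = 3 - (22 + h) = 3 + (-22 - h) = -19 - h)
d = 0 (d = 11 - 11 = 0)
M = 6 (M = 22*0 + 6 = 0 + 6 = 6)
M/v(-2, -51) - 3972/(-542) = 6/(-19 - 1*(-51)) - 3972/(-542) = 6/(-19 + 51) - 3972*(-1/542) = 6/32 + 1986/271 = 6*(1/32) + 1986/271 = 3/16 + 1986/271 = 32589/4336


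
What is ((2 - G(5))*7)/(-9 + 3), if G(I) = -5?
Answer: -49/6 ≈ -8.1667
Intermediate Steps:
((2 - G(5))*7)/(-9 + 3) = ((2 - 1*(-5))*7)/(-9 + 3) = ((2 + 5)*7)/(-6) = (7*7)*(-1/6) = 49*(-1/6) = -49/6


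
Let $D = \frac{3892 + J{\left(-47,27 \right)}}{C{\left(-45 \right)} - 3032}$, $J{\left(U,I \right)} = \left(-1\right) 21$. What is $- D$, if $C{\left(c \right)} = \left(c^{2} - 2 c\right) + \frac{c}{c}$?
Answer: $\frac{3871}{916} \approx 4.226$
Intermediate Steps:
$J{\left(U,I \right)} = -21$
$C{\left(c \right)} = 1 + c^{2} - 2 c$ ($C{\left(c \right)} = \left(c^{2} - 2 c\right) + 1 = 1 + c^{2} - 2 c$)
$D = - \frac{3871}{916}$ ($D = \frac{3892 - 21}{\left(1 + \left(-45\right)^{2} - -90\right) - 3032} = \frac{3871}{\left(1 + 2025 + 90\right) - 3032} = \frac{3871}{2116 - 3032} = \frac{3871}{-916} = 3871 \left(- \frac{1}{916}\right) = - \frac{3871}{916} \approx -4.226$)
$- D = \left(-1\right) \left(- \frac{3871}{916}\right) = \frac{3871}{916}$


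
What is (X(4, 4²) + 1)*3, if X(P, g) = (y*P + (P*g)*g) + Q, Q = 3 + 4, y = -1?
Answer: 3084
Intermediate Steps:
Q = 7
X(P, g) = 7 - P + P*g² (X(P, g) = (-P + (P*g)*g) + 7 = (-P + P*g²) + 7 = 7 - P + P*g²)
(X(4, 4²) + 1)*3 = ((7 - 1*4 + 4*(4²)²) + 1)*3 = ((7 - 4 + 4*16²) + 1)*3 = ((7 - 4 + 4*256) + 1)*3 = ((7 - 4 + 1024) + 1)*3 = (1027 + 1)*3 = 1028*3 = 3084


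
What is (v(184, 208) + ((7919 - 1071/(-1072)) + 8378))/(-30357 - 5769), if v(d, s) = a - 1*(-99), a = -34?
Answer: -1949015/4303008 ≈ -0.45294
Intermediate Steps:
v(d, s) = 65 (v(d, s) = -34 - 1*(-99) = -34 + 99 = 65)
(v(184, 208) + ((7919 - 1071/(-1072)) + 8378))/(-30357 - 5769) = (65 + ((7919 - 1071/(-1072)) + 8378))/(-30357 - 5769) = (65 + ((7919 - 1071*(-1/1072)) + 8378))/(-36126) = (65 + ((7919 + 1071/1072) + 8378))*(-1/36126) = (65 + (8490239/1072 + 8378))*(-1/36126) = (65 + 17471455/1072)*(-1/36126) = (17541135/1072)*(-1/36126) = -1949015/4303008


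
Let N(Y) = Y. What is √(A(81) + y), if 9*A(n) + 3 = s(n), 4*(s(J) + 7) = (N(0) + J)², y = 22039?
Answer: 35*√653/6 ≈ 149.06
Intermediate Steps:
s(J) = -7 + J²/4 (s(J) = -7 + (0 + J)²/4 = -7 + J²/4)
A(n) = -10/9 + n²/36 (A(n) = -⅓ + (-7 + n²/4)/9 = -⅓ + (-7/9 + n²/36) = -10/9 + n²/36)
√(A(81) + y) = √((-10/9 + (1/36)*81²) + 22039) = √((-10/9 + (1/36)*6561) + 22039) = √((-10/9 + 729/4) + 22039) = √(6521/36 + 22039) = √(799925/36) = 35*√653/6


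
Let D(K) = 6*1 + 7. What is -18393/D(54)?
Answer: -18393/13 ≈ -1414.8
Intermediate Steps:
D(K) = 13 (D(K) = 6 + 7 = 13)
-18393/D(54) = -18393/13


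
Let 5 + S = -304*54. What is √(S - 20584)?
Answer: I*√37005 ≈ 192.37*I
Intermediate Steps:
S = -16421 (S = -5 - 304*54 = -5 - 16416 = -16421)
√(S - 20584) = √(-16421 - 20584) = √(-37005) = I*√37005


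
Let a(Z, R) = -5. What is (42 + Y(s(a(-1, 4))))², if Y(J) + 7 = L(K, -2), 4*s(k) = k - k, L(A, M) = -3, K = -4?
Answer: 1024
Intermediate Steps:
s(k) = 0 (s(k) = (k - k)/4 = (¼)*0 = 0)
Y(J) = -10 (Y(J) = -7 - 3 = -10)
(42 + Y(s(a(-1, 4))))² = (42 - 10)² = 32² = 1024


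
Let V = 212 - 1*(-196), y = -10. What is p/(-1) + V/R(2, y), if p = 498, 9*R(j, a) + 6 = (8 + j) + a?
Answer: -1110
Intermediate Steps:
V = 408 (V = 212 + 196 = 408)
R(j, a) = 2/9 + a/9 + j/9 (R(j, a) = -⅔ + ((8 + j) + a)/9 = -⅔ + (8 + a + j)/9 = -⅔ + (8/9 + a/9 + j/9) = 2/9 + a/9 + j/9)
p/(-1) + V/R(2, y) = 498/(-1) + 408/(2/9 + (⅑)*(-10) + (⅑)*2) = 498*(-1) + 408/(2/9 - 10/9 + 2/9) = -498 + 408/(-⅔) = -498 + 408*(-3/2) = -498 - 612 = -1110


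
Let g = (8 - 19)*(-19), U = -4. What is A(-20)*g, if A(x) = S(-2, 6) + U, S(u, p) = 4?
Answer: 0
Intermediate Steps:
g = 209 (g = -11*(-19) = 209)
A(x) = 0 (A(x) = 4 - 4 = 0)
A(-20)*g = 0*209 = 0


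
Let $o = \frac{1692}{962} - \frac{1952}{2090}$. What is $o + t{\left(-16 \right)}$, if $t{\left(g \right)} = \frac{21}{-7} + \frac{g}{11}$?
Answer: $- \frac{1824441}{502645} \approx -3.6297$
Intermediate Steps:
$t{\left(g \right)} = -3 + \frac{g}{11}$ ($t{\left(g \right)} = 21 \left(- \frac{1}{7}\right) + g \frac{1}{11} = -3 + \frac{g}{11}$)
$o = \frac{414614}{502645}$ ($o = 1692 \cdot \frac{1}{962} - \frac{976}{1045} = \frac{846}{481} - \frac{976}{1045} = \frac{414614}{502645} \approx 0.82486$)
$o + t{\left(-16 \right)} = \frac{414614}{502645} + \left(-3 + \frac{1}{11} \left(-16\right)\right) = \frac{414614}{502645} - \frac{49}{11} = - \frac{1824441}{502645}$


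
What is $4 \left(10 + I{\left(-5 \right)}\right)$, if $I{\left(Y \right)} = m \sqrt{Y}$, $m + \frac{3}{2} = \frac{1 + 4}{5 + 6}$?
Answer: $40 - \frac{46 i \sqrt{5}}{11} \approx 40.0 - 9.3508 i$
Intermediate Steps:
$m = - \frac{23}{22}$ ($m = - \frac{3}{2} + \frac{1 + 4}{5 + 6} = - \frac{3}{2} + \frac{5}{11} = - \frac{23}{22} \approx -1.0455$)
$I{\left(Y \right)} = - \frac{23 \sqrt{Y}}{22}$
$4 \left(10 + I{\left(-5 \right)}\right) = 4 \left(10 - \frac{23 \sqrt{-5}}{22}\right) = 4 \left(10 - \frac{23 i \sqrt{5}}{22}\right) = 40 - \frac{46 i \sqrt{5}}{11}$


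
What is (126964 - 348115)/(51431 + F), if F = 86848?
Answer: -73717/46093 ≈ -1.5993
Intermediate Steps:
(126964 - 348115)/(51431 + F) = (126964 - 348115)/(51431 + 86848) = -221151/138279 = -221151*1/138279 = -73717/46093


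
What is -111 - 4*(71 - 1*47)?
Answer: -207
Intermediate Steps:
-111 - 4*(71 - 1*47) = -111 - 4*(71 - 47) = -111 - 4*24 = -111 - 96 = -207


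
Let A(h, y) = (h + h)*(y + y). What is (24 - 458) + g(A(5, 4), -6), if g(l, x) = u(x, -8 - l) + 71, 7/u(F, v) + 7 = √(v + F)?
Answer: -51958/143 - 7*I*√94/143 ≈ -363.34 - 0.4746*I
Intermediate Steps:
u(F, v) = 7/(-7 + √(F + v)) (u(F, v) = 7/(-7 + √(v + F)) = 7/(-7 + √(F + v)))
A(h, y) = 4*h*y (A(h, y) = (2*h)*(2*y) = 4*h*y)
g(l, x) = 71 + 7/(-7 + √(-8 + x - l)) (g(l, x) = 7/(-7 + √(x + (-8 - l))) + 71 = 7/(-7 + √(-8 + x - l)) + 71 = 71 + 7/(-7 + √(-8 + x - l)))
(24 - 458) + g(A(5, 4), -6) = (24 - 458) + (71 + 7/(-7 + √(-8 - 6 - 4*5*4))) = -434 + (71 + 7/(-7 + √(-8 - 6 - 1*80))) = -434 + (71 + 7/(-7 + √(-8 - 6 - 80))) = -434 + (71 + 7/(-7 + √(-94))) = -434 + (71 + 7/(-7 + I*√94)) = -363 + 7/(-7 + I*√94)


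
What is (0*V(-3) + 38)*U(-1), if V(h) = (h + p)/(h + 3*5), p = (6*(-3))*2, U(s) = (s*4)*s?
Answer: 152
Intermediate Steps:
U(s) = 4*s² (U(s) = (4*s)*s = 4*s²)
p = -36 (p = -18*2 = -36)
V(h) = (-36 + h)/(15 + h) (V(h) = (h - 36)/(h + 3*5) = (-36 + h)/(h + 15) = (-36 + h)/(15 + h))
(0*V(-3) + 38)*U(-1) = (0*((-36 - 3)/(15 - 3)) + 38)*(4*(-1)²) = (0*(-39/12) + 38)*(4*1) = (0*((1/12)*(-39)) + 38)*4 = (0*(-13/4) + 38)*4 = (0 + 38)*4 = 38*4 = 152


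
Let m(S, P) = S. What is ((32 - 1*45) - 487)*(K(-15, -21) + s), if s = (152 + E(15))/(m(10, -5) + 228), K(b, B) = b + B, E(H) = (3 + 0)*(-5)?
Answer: 2107750/119 ≈ 17712.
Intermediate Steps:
E(H) = -15 (E(H) = 3*(-5) = -15)
K(b, B) = B + b
s = 137/238 (s = (152 - 15)/(10 + 228) = 137/238 ≈ 0.57563)
((32 - 1*45) - 487)*(K(-15, -21) + s) = ((32 - 1*45) - 487)*((-21 - 15) + 137/238) = ((32 - 45) - 487)*(-36 + 137/238) = (-13 - 487)*(-8431/238) = -500*(-8431/238) = 2107750/119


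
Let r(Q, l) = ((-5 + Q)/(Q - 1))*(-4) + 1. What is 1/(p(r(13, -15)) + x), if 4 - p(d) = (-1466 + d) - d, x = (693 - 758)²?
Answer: 1/5695 ≈ 0.00017559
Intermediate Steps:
r(Q, l) = 1 - 4*(-5 + Q)/(-1 + Q) (r(Q, l) = ((-5 + Q)/(-1 + Q))*(-4) + 1 = -4*(-5 + Q)/(-1 + Q) + 1 = 1 - 4*(-5 + Q)/(-1 + Q))
x = 4225 (x = (-65)² = 4225)
p(d) = 1470 (p(d) = 4 - ((-1466 + d) - d) = 4 - 1*(-1466) = 4 + 1466 = 1470)
1/(p(r(13, -15)) + x) = 1/(1470 + 4225) = 1/5695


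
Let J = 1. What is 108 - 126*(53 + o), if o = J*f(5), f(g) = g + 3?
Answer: -7578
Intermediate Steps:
f(g) = 3 + g
o = 8 (o = 1*(3 + 5) = 1*8 = 8)
108 - 126*(53 + o) = 108 - 126*(53 + 8) = 108 - 126*61 = 108 - 7686 = -7578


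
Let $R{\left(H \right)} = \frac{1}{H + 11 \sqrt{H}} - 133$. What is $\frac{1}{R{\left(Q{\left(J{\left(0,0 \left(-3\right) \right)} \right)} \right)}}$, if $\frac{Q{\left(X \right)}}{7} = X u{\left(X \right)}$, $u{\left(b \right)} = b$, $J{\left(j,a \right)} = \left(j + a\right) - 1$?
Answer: $- \frac{106141}{14117683} - \frac{11 \sqrt{7}}{14117683} \approx -0.0075204$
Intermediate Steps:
$J{\left(j,a \right)} = -1 + a + j$ ($J{\left(j,a \right)} = \left(a + j\right) - 1 = -1 + a + j$)
$Q{\left(X \right)} = 7 X^{2}$ ($Q{\left(X \right)} = 7 X X = 7 X^{2}$)
$R{\left(H \right)} = -133 + \frac{1}{H + 11 \sqrt{H}}$
$\frac{1}{R{\left(Q{\left(J{\left(0,0 \left(-3\right) \right)} \right)} \right)}} = \frac{1}{\frac{1}{7 \left(-1 + 0 \left(-3\right) + 0\right)^{2} + 11 \sqrt{7 \left(-1 + 0 \left(-3\right) + 0\right)^{2}}} \left(1 - 1463 \sqrt{7 \left(-1 + 0 \left(-3\right) + 0\right)^{2}} - 133 \cdot 7 \left(-1 + 0 \left(-3\right) + 0\right)^{2}\right)} = \frac{1}{\frac{1}{7 \left(-1 + 0 + 0\right)^{2} + 11 \sqrt{7 \left(-1 + 0 + 0\right)^{2}}} \left(1 - 1463 \sqrt{7 \left(-1 + 0 + 0\right)^{2}} - 133 \cdot 7 \left(-1 + 0 + 0\right)^{2}\right)} = \frac{1}{\frac{1}{7 \left(-1\right)^{2} + 11 \sqrt{7 \left(-1\right)^{2}}} \left(1 - 1463 \sqrt{7 \left(-1\right)^{2}} - 133 \cdot 7 \left(-1\right)^{2}\right)} = \frac{1}{\frac{1}{7 \cdot 1 + 11 \sqrt{7 \cdot 1}} \left(1 - 1463 \sqrt{7 \cdot 1} - 133 \cdot 7 \cdot 1\right)} = \frac{1}{\frac{1}{7 + 11 \sqrt{7}} \left(1 - 1463 \sqrt{7} - 931\right)} = \frac{1}{\frac{1}{7 + 11 \sqrt{7}} \left(-930 - 1463 \sqrt{7}\right)} = \frac{7 + 11 \sqrt{7}}{-930 - 1463 \sqrt{7}}$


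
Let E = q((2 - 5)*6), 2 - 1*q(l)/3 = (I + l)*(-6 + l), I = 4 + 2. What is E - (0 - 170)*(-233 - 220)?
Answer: -77868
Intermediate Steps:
I = 6
q(l) = 6 - 3*(-6 + l)*(6 + l) (q(l) = 6 - 3*(6 + l)*(-6 + l) = 6 - 3*(-6 + l)*(6 + l))
E = -858 (E = 114 - 3*36*(2 - 5)² = 114 - 3*(-3*6)² = 114 - 3*(-18)² = 114 - 3*324 = 114 - 972 = -858)
E - (0 - 170)*(-233 - 220) = -858 - (0 - 170)*(-233 - 220) = -858 - (-170)*(-453) = -858 - 1*77010 = -858 - 77010 = -77868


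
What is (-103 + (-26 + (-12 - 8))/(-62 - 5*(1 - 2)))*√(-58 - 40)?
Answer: -40775*I*√2/57 ≈ -1011.7*I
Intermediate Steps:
(-103 + (-26 + (-12 - 8))/(-62 - 5*(1 - 2)))*√(-58 - 40) = (-103 + (-26 - 20)/(-62 - 5*(-1)))*√(-98) = (-103 - 46/(-62 + 5))*(7*I*√2) = (-103 - 46/(-57))*(7*I*√2) = (-103 - 46*(-1/57))*(7*I*√2) = (-103 + 46/57)*(7*I*√2) = -40775*I*√2/57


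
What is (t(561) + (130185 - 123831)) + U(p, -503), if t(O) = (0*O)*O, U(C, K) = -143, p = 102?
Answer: 6211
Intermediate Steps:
t(O) = 0 (t(O) = 0*O = 0)
(t(561) + (130185 - 123831)) + U(p, -503) = (0 + (130185 - 123831)) - 143 = (0 + 6354) - 143 = 6354 - 143 = 6211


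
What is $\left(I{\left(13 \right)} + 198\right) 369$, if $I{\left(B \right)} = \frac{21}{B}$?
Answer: $\frac{957555}{13} \approx 73658.0$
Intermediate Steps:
$\left(I{\left(13 \right)} + 198\right) 369 = \left(\frac{21}{13} + 198\right) 369 = \frac{2595}{13} \cdot 369 = \frac{957555}{13}$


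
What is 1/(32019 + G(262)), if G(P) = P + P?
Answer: 1/32543 ≈ 3.0729e-5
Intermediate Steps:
G(P) = 2*P
1/(32019 + G(262)) = 1/(32019 + 2*262) = 1/(32019 + 524) = 1/32543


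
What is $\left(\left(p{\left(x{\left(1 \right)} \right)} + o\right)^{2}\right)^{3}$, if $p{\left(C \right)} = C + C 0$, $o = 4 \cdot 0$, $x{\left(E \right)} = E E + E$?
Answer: $64$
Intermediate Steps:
$x{\left(E \right)} = E + E^{2}$ ($x{\left(E \right)} = E^{2} + E = E + E^{2}$)
$o = 0$
$p{\left(C \right)} = C$ ($p{\left(C \right)} = C + 0 = C$)
$\left(\left(p{\left(x{\left(1 \right)} \right)} + o\right)^{2}\right)^{3} = \left(\left(1 \left(1 + 1\right) + 0\right)^{2}\right)^{3} = \left(\left(1 \cdot 2 + 0\right)^{2}\right)^{3} = \left(\left(2 + 0\right)^{2}\right)^{3} = \left(2^{2}\right)^{3} = 4^{3} = 64$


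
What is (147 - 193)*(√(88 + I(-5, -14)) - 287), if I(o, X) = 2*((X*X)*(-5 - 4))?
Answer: 13202 - 184*I*√215 ≈ 13202.0 - 2698.0*I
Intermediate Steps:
I(o, X) = -18*X² (I(o, X) = 2*(X²*(-9)) = 2*(-9*X²) = -18*X²)
(147 - 193)*(√(88 + I(-5, -14)) - 287) = (147 - 193)*(√(88 - 18*(-14)²) - 287) = -46*(√(88 - 18*196) - 287) = -46*(√(88 - 3528) - 287) = -46*(√(-3440) - 287) = -46*(4*I*√215 - 287) = -46*(-287 + 4*I*√215) = 13202 - 184*I*√215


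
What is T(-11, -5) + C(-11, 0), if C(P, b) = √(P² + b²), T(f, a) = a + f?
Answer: -5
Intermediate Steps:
T(-11, -5) + C(-11, 0) = (-5 - 11) + √((-11)² + 0²) = -16 + √(121 + 0) = -16 + √121 = -16 + 11 = -5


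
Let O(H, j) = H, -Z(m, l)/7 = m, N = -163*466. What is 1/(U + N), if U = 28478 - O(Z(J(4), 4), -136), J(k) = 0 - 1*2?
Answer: -1/47494 ≈ -2.1055e-5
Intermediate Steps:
J(k) = -2 (J(k) = 0 - 2 = -2)
N = -75958
Z(m, l) = -7*m
U = 28464 (U = 28478 - (-7)*(-2) = 28478 - 1*14 = 28478 - 14 = 28464)
1/(U + N) = 1/(28464 - 75958) = 1/(-47494) = -1/47494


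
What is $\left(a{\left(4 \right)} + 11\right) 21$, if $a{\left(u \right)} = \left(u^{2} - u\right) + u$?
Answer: $567$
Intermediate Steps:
$a{\left(u \right)} = u^{2}$
$\left(a{\left(4 \right)} + 11\right) 21 = \left(4^{2} + 11\right) 21 = \left(16 + 11\right) 21 = 27 \cdot 21 = 567$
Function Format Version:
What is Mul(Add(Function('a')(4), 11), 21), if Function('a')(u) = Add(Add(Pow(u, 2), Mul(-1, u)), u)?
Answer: 567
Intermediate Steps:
Function('a')(u) = Pow(u, 2)
Mul(Add(Function('a')(4), 11), 21) = Mul(Add(Pow(4, 2), 11), 21) = Mul(Add(16, 11), 21) = Mul(27, 21) = 567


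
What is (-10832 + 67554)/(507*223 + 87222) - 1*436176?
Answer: -87358581086/200283 ≈ -4.3618e+5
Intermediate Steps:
(-10832 + 67554)/(507*223 + 87222) - 1*436176 = 56722/(113061 + 87222) - 436176 = 56722/200283 - 436176 = -87358581086/200283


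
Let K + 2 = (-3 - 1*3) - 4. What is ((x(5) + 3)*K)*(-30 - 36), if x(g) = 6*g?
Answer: 26136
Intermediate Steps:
K = -12 (K = -2 + ((-3 - 1*3) - 4) = -2 + ((-3 - 3) - 4) = -2 + (-6 - 4) = -2 - 10 = -12)
((x(5) + 3)*K)*(-30 - 36) = ((6*5 + 3)*(-12))*(-30 - 36) = ((30 + 3)*(-12))*(-66) = (33*(-12))*(-66) = -396*(-66) = 26136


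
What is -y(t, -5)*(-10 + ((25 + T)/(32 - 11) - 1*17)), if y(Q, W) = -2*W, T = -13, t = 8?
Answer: 1850/7 ≈ 264.29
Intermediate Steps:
-y(t, -5)*(-10 + ((25 + T)/(32 - 11) - 1*17)) = -(-2*(-5))*(-10 + ((25 - 13)/(32 - 11) - 1*17)) = -10*(-10 + (12/21 - 17)) = -10*(-10 + (12*(1/21) - 17)) = -10*(-10 + (4/7 - 17)) = -10*(-10 - 115/7) = -10*(-185)/7 = -1*(-1850/7) = 1850/7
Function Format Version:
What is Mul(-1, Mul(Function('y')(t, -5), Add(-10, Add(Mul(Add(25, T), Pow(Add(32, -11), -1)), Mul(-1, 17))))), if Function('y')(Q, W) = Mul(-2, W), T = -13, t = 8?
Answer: Rational(1850, 7) ≈ 264.29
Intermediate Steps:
Mul(-1, Mul(Function('y')(t, -5), Add(-10, Add(Mul(Add(25, T), Pow(Add(32, -11), -1)), Mul(-1, 17))))) = Mul(-1, Mul(Mul(-2, -5), Add(-10, Add(Mul(Add(25, -13), Pow(Add(32, -11), -1)), Mul(-1, 17))))) = Mul(-1, Mul(10, Add(-10, Add(Mul(12, Pow(21, -1)), -17)))) = Mul(-1, Mul(10, Add(-10, Add(Mul(12, Rational(1, 21)), -17)))) = Mul(-1, Mul(10, Add(-10, Add(Rational(4, 7), -17)))) = Mul(-1, Mul(10, Add(-10, Rational(-115, 7)))) = Mul(-1, Mul(10, Rational(-185, 7))) = Mul(-1, Rational(-1850, 7)) = Rational(1850, 7)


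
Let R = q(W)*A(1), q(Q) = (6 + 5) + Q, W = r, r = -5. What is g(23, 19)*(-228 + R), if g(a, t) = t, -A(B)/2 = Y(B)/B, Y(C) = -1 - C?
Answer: -3876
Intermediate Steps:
W = -5
q(Q) = 11 + Q
A(B) = -2*(-1 - B)/B
R = 24 (R = (11 - 5)*(2 + 2/1) = 6*(2 + 2*1) = 6*(2 + 2) = 6*4 = 24)
g(23, 19)*(-228 + R) = 19*(-228 + 24) = 19*(-204) = -3876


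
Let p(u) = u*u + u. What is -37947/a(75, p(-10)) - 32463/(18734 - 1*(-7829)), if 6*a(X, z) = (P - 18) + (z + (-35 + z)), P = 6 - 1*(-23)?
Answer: -77602323/53126 ≈ -1460.7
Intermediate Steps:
p(u) = u + u**2 (p(u) = u**2 + u = u + u**2)
P = 29 (P = 6 + 23 = 29)
a(X, z) = -4 + z/3 (a(X, z) = ((29 - 18) + (z + (-35 + z)))/6 = (11 + (-35 + 2*z))/6 = (-24 + 2*z)/6 = -4 + z/3)
-37947/a(75, p(-10)) - 32463/(18734 - 1*(-7829)) = -37947/(-4 + (-10*(1 - 10))/3) - 32463/(18734 - 1*(-7829)) = -37947/(-4 + (-10*(-9))/3) - 32463/(18734 + 7829) = -37947/(-4 + (1/3)*90) - 32463/26563 = -37947/(-4 + 30) - 32463*1/26563 = -37947/26 - 32463/26563 = -37947*1/26 - 32463/26563 = -2919/2 - 32463/26563 = -77602323/53126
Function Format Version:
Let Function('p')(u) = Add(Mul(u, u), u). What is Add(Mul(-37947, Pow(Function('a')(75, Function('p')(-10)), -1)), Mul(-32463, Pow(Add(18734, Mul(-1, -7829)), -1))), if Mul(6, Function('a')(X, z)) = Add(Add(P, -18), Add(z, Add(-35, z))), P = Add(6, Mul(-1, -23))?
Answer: Rational(-77602323, 53126) ≈ -1460.7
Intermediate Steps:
Function('p')(u) = Add(u, Pow(u, 2)) (Function('p')(u) = Add(Pow(u, 2), u) = Add(u, Pow(u, 2)))
P = 29 (P = Add(6, 23) = 29)
Function('a')(X, z) = Add(-4, Mul(Rational(1, 3), z)) (Function('a')(X, z) = Mul(Rational(1, 6), Add(Add(29, -18), Add(z, Add(-35, z)))) = Mul(Rational(1, 6), Add(11, Add(-35, Mul(2, z)))) = Mul(Rational(1, 6), Add(-24, Mul(2, z))) = Add(-4, Mul(Rational(1, 3), z)))
Add(Mul(-37947, Pow(Function('a')(75, Function('p')(-10)), -1)), Mul(-32463, Pow(Add(18734, Mul(-1, -7829)), -1))) = Add(Mul(-37947, Pow(Add(-4, Mul(Rational(1, 3), Mul(-10, Add(1, -10)))), -1)), Mul(-32463, Pow(Add(18734, Mul(-1, -7829)), -1))) = Add(Mul(-37947, Pow(Add(-4, Mul(Rational(1, 3), Mul(-10, -9))), -1)), Mul(-32463, Pow(Add(18734, 7829), -1))) = Add(Mul(-37947, Pow(Add(-4, Mul(Rational(1, 3), 90)), -1)), Mul(-32463, Pow(26563, -1))) = Add(Mul(-37947, Pow(Add(-4, 30), -1)), Mul(-32463, Rational(1, 26563))) = Add(Mul(-37947, Pow(26, -1)), Rational(-32463, 26563)) = Add(Mul(-37947, Rational(1, 26)), Rational(-32463, 26563)) = Add(Rational(-2919, 2), Rational(-32463, 26563)) = Rational(-77602323, 53126)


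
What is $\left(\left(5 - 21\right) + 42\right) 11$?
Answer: $286$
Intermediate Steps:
$\left(\left(5 - 21\right) + 42\right) 11 = \left(-16 + 42\right) 11 = 26 \cdot 11 = 286$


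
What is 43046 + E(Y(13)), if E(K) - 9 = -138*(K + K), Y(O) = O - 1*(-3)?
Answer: 38639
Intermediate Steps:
Y(O) = 3 + O (Y(O) = O + 3 = 3 + O)
E(K) = 9 - 276*K (E(K) = 9 - 138*(K + K) = 9 - 276*K)
43046 + E(Y(13)) = 43046 + (9 - 276*(3 + 13)) = 43046 + (9 - 276*16) = 43046 + (9 - 4416) = 43046 - 4407 = 38639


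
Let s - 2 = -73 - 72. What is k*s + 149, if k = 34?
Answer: -4713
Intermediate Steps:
s = -143 (s = 2 + (-73 - 72) = 2 - 145 = -143)
k*s + 149 = 34*(-143) + 149 = -4862 + 149 = -4713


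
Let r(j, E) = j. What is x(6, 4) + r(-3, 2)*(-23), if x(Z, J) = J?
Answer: 73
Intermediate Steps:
x(6, 4) + r(-3, 2)*(-23) = 4 - 3*(-23) = 4 + 69 = 73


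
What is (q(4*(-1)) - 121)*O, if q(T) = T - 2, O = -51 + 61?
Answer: -1270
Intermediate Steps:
O = 10
q(T) = -2 + T
(q(4*(-1)) - 121)*O = ((-2 + 4*(-1)) - 121)*10 = ((-2 - 4) - 121)*10 = (-6 - 121)*10 = -127*10 = -1270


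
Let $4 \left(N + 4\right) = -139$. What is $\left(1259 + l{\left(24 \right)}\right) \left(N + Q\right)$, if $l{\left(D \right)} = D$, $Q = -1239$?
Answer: $- \frac{6557413}{4} \approx -1.6394 \cdot 10^{6}$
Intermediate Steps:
$N = - \frac{155}{4}$ ($N = -4 + \frac{1}{4} \left(-139\right) = -4 - \frac{139}{4} = - \frac{155}{4} \approx -38.75$)
$\left(1259 + l{\left(24 \right)}\right) \left(N + Q\right) = \left(1259 + 24\right) \left(- \frac{155}{4} - 1239\right) = 1283 \left(- \frac{5111}{4}\right) = - \frac{6557413}{4}$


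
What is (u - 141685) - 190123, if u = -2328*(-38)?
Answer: -243344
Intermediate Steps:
u = 88464
(u - 141685) - 190123 = (88464 - 141685) - 190123 = -53221 - 190123 = -243344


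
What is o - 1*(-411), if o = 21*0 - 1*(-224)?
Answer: 635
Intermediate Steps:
o = 224 (o = 0 + 224 = 224)
o - 1*(-411) = 224 - 1*(-411) = 224 + 411 = 635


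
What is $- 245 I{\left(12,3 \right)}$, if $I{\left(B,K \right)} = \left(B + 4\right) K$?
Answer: $-11760$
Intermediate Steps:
$I{\left(B,K \right)} = K \left(4 + B\right)$ ($I{\left(B,K \right)} = \left(4 + B\right) K = K \left(4 + B\right)$)
$- 245 I{\left(12,3 \right)} = - 245 \cdot 3 \left(4 + 12\right) = - 245 \cdot 3 \cdot 16 = \left(-245\right) 48 = -11760$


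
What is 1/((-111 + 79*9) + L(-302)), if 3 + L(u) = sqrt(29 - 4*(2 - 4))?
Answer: 597/356372 - sqrt(37)/356372 ≈ 0.0016581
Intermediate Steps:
L(u) = -3 + sqrt(37) (L(u) = -3 + sqrt(29 - 4*(2 - 4)) = -3 + sqrt(29 - 4*(-2)) = -3 + sqrt(29 + 8) = -3 + sqrt(37))
1/((-111 + 79*9) + L(-302)) = 1/((-111 + 79*9) + (-3 + sqrt(37))) = 1/((-111 + 711) + (-3 + sqrt(37))) = 1/(600 + (-3 + sqrt(37))) = 1/(597 + sqrt(37))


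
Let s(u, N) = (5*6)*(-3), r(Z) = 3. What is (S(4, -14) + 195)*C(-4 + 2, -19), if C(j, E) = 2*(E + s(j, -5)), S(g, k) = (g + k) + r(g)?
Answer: -40984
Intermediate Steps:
s(u, N) = -90 (s(u, N) = 30*(-3) = -90)
S(g, k) = 3 + g + k (S(g, k) = (g + k) + 3 = 3 + g + k)
C(j, E) = -180 + 2*E (C(j, E) = 2*(E - 90) = 2*(-90 + E) = -180 + 2*E)
(S(4, -14) + 195)*C(-4 + 2, -19) = ((3 + 4 - 14) + 195)*(-180 + 2*(-19)) = (-7 + 195)*(-180 - 38) = 188*(-218) = -40984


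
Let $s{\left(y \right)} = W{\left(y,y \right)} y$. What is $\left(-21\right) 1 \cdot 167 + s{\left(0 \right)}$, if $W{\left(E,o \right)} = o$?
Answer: $-3507$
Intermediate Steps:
$s{\left(y \right)} = y^{2}$ ($s{\left(y \right)} = y y = y^{2}$)
$\left(-21\right) 1 \cdot 167 + s{\left(0 \right)} = \left(-21\right) 1 \cdot 167 + 0^{2} = \left(-21\right) 167 + 0 = -3507 + 0 = -3507$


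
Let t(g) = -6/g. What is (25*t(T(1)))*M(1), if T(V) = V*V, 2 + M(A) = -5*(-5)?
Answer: -3450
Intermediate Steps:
M(A) = 23 (M(A) = -2 - 5*(-5) = -2 + 25 = 23)
T(V) = V²
(25*t(T(1)))*M(1) = (25*(-6/(1²)))*23 = (25*(-6/1))*23 = (25*(-6*1))*23 = (25*(-6))*23 = -150*23 = -3450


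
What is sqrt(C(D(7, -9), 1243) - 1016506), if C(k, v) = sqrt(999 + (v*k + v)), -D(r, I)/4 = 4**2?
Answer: sqrt(-1016506 + 3*I*sqrt(8590)) ≈ 0.138 + 1008.2*I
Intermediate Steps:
D(r, I) = -64 (D(r, I) = -4*4**2 = -4*16 = -64)
C(k, v) = sqrt(999 + v + k*v) (C(k, v) = sqrt(999 + (k*v + v)) = sqrt(999 + (v + k*v)) = sqrt(999 + v + k*v))
sqrt(C(D(7, -9), 1243) - 1016506) = sqrt(sqrt(999 + 1243 - 64*1243) - 1016506) = sqrt(sqrt(999 + 1243 - 79552) - 1016506) = sqrt(sqrt(-77310) - 1016506) = sqrt(3*I*sqrt(8590) - 1016506) = sqrt(-1016506 + 3*I*sqrt(8590))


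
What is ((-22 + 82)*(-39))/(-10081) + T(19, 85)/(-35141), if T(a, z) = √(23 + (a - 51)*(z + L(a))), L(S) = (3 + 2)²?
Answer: 2340/10081 - I*√3497/35141 ≈ 0.23212 - 0.0016828*I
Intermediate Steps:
L(S) = 25 (L(S) = 5² = 25)
T(a, z) = √(23 + (-51 + a)*(25 + z)) (T(a, z) = √(23 + (a - 51)*(z + 25)) = √(23 + (-51 + a)*(25 + z)))
((-22 + 82)*(-39))/(-10081) + T(19, 85)/(-35141) = ((-22 + 82)*(-39))/(-10081) + √(-1252 - 51*85 + 25*19 + 19*85)/(-35141) = (60*(-39))*(-1/10081) + √(-1252 - 4335 + 475 + 1615)*(-1/35141) = -2340*(-1/10081) + √(-3497)*(-1/35141) = 2340/10081 + (I*√3497)*(-1/35141) = 2340/10081 - I*√3497/35141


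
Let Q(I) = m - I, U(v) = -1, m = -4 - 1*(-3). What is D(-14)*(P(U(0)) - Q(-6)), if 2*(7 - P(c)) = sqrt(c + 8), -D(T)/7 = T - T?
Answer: 0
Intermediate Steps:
D(T) = 0 (D(T) = -7*(T - T) = -7*0 = 0)
m = -1 (m = -4 + 3 = -1)
P(c) = 7 - sqrt(8 + c)/2 (P(c) = 7 - sqrt(c + 8)/2 = 7 - sqrt(8 + c)/2)
Q(I) = -1 - I
D(-14)*(P(U(0)) - Q(-6)) = 0*((7 - sqrt(8 - 1)/2) - (-1 - 1*(-6))) = 0*((7 - sqrt(7)/2) - (-1 + 6)) = 0*((7 - sqrt(7)/2) - 1*5) = 0*((7 - sqrt(7)/2) - 5) = 0*(2 - sqrt(7)/2) = 0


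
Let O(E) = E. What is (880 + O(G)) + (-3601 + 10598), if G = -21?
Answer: 7856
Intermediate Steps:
(880 + O(G)) + (-3601 + 10598) = (880 - 21) + (-3601 + 10598) = 859 + 6997 = 7856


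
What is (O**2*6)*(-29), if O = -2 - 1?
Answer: -1566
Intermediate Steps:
O = -3
(O**2*6)*(-29) = ((-3)**2*6)*(-29) = (9*6)*(-29) = 54*(-29) = -1566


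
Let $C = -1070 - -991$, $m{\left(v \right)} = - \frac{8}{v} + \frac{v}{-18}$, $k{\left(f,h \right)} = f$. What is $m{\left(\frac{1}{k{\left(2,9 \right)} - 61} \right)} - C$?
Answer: $\frac{585163}{1062} \approx 551.0$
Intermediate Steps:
$m{\left(v \right)} = - \frac{8}{v} - \frac{v}{18}$ ($m{\left(v \right)} = - \frac{8}{v} + v \left(- \frac{1}{18}\right) = - \frac{8}{v} - \frac{v}{18}$)
$C = -79$ ($C = -1070 + 991 = -79$)
$m{\left(\frac{1}{k{\left(2,9 \right)} - 61} \right)} - C = \left(- \frac{8}{\frac{1}{2 - 61}} - \frac{1}{18 \left(2 - 61\right)}\right) - -79 = \left(- \frac{8}{\frac{1}{-59}} - \frac{1}{18 \left(-59\right)}\right) + 79 = \left(- \frac{8}{- \frac{1}{59}} - - \frac{1}{1062}\right) + 79 = \left(\left(-8\right) \left(-59\right) + \frac{1}{1062}\right) + 79 = \left(472 + \frac{1}{1062}\right) + 79 = \frac{501265}{1062} + 79 = \frac{585163}{1062}$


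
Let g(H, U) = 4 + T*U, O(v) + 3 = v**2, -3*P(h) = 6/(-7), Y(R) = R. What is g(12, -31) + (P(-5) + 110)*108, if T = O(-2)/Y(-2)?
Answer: 167025/14 ≈ 11930.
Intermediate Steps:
P(h) = 2/7 (P(h) = -2/(-7) = -2*(-1)/7 = -1/3*(-6/7) = 2/7)
O(v) = -3 + v**2
T = -1/2 (T = (-3 + (-2)**2)/(-2) = (-3 + 4)*(-1/2) = 1*(-1/2) = -1/2 ≈ -0.50000)
g(H, U) = 4 - U/2
g(12, -31) + (P(-5) + 110)*108 = (4 - 1/2*(-31)) + (2/7 + 110)*108 = (4 + 31/2) + (772/7)*108 = 39/2 + 83376/7 = 167025/14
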